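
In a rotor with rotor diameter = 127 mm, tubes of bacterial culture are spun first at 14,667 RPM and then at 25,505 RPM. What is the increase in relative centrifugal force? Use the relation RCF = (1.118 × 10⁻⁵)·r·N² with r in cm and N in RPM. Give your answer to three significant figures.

r = 127 mm / 2 = 63.5 mm = 6.35 cm
RCF₁ = 1.118 × 10⁻⁵ × 6.35 × (14667)² = 1.118 × 10⁻⁵ × 6.35 × 215,120,889 ≈ 15,272.1 × g
RCF₂ = 1.118 × 10⁻⁵ × 6.35 × (25505)² = 1.118 × 10⁻⁵ × 6.35 × 650,505,025 ≈ 46,181.3 × g
Increase = 46,181.3 − 15,272.1 = 30,909.2

30900 × g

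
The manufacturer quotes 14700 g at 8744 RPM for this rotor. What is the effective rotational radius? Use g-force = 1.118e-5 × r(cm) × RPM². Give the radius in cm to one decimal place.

14700 = 1.118 × 10⁻⁵ × r × (8744)²
r = 14700 / (1.118 × 10⁻⁵ × 76,457,536) = 14700 / 854.7953 ≈ 17.197 cm

≈ 17.2 cm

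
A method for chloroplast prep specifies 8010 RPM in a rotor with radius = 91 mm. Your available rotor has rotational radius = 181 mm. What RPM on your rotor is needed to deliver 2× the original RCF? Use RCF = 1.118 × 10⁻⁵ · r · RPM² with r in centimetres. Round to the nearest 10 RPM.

≈ 8030 RPM

Original rotor: r = 91 mm = 9.1 cm
RCF = 1.118 × 10⁻⁵ × r × N²
RCF_original = 1.118 × 10⁻⁵ × 9.1 × (8010)² = 1.118 × 10⁻⁵ × 9.1 × 64,160,100 ≈ 6,527.5 × g
Target RCF = 2 × 6,527.5 ≈ 13,055 × g
Your rotor: r = 181 mm = 18.1 cm
13,055 = 1.118 × 10⁻⁵ × 18.1 × N²
N² = 13,055 / (20.2358 × 10⁻⁵) = 64,514,376
N ≈ √64,514,376 ≈ 8,032.1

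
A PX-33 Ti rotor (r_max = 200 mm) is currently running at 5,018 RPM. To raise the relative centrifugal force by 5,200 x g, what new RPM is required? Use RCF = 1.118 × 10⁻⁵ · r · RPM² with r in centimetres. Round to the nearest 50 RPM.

6950 RPM

r = 200 mm = 20.0 cm
Current RCF = 1.118 × 10⁻⁵ × 20 × (5018)² = 1.118 × 10⁻⁵ × 20 × 25,180,324 ≈ 5,630.3 × g
Target RCF = 5,630.3 + 5,200 = 10,830.3 × g
N² = 10,830.3 / (22.36 × 10⁻⁵) = 48,436,047
N ≈ √48,436,047 ≈ 6,959.6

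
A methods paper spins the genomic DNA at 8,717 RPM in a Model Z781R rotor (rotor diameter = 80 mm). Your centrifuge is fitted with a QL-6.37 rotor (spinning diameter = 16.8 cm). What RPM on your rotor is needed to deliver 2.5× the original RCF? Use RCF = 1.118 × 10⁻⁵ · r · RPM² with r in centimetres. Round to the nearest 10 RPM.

Original rotor: r = 80 mm / 2 = 40 mm = 4 cm
RCF = 1.118 × 10⁻⁵ × r × N²
RCF_original = 1.118 × 10⁻⁵ × 4 × (8717)² = 1.118 × 10⁻⁵ × 4 × 75,986,089 ≈ 3,398.1 × g
Target RCF = 2.5 × 3,398.1 ≈ 8,495.2 × g
Your rotor: r = 16.8 / 2 = 8.4 cm
8,495.2 = 1.118 × 10⁻⁵ × 8.4 × N²
N² = 8,495.2 / (9.3912 × 10⁻⁵) = 90,459,153
N ≈ √90,459,153 ≈ 9,511.0

≈ 9510 RPM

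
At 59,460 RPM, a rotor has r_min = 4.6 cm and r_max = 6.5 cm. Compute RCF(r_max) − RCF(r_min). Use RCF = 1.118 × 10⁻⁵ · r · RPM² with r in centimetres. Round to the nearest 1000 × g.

ΔRCF = 1.118 × 10⁻⁵ × (r_max − r_min) × N² = 1.118 × 10⁻⁵ × 1.9 × 3,535,491,600 ≈ 75,100.9

≈ 75000 ×g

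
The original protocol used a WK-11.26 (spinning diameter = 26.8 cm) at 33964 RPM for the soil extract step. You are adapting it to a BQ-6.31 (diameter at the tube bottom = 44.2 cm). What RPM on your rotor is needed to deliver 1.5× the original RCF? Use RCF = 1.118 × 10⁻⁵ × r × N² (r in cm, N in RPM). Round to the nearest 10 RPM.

Original rotor: r = 26.8 / 2 = 13.4 cm
RCF_original = 1.118 × 10⁻⁵ × 13.4 × (33964)² = 1.118 × 10⁻⁵ × 13.4 × 1,153,553,296 ≈ 172,816.1 × g
Target RCF = 1.5 × 172,816.1 ≈ 259,224.2 × g
Your rotor: r = 44.2 / 2 = 22.1 cm
259,224.2 = 1.118 × 10⁻⁵ × 22.1 × N²
N² = 259,224.2 / (24.7078 × 10⁻⁵) = 1,049,159,375
N ≈ √1,049,159,375 ≈ 32,390.7

32390 RPM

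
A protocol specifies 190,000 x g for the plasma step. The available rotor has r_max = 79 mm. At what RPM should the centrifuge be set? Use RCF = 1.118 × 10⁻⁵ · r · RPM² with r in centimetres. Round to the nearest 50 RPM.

≈ 46400 RPM

r = 79 mm = 7.9 cm
RCF = 1.118 × 10⁻⁵ × r × N²
190,000 = 1.118 × 10⁻⁵ × 7.9 × N²
N² = 190,000 / (8.8322 × 10⁻⁵) = 2,151,219,402
N ≈ √2,151,219,402 ≈ 46,381.2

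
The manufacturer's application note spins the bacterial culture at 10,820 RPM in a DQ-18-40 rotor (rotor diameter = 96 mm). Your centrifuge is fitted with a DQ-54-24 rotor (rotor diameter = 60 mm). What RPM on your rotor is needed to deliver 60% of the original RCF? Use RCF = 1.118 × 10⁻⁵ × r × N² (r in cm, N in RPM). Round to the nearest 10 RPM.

≈ 10600 RPM

Original rotor: r = 96 mm / 2 = 48 mm = 4.8 cm
RCF_original = 1.118 × 10⁻⁵ × 4.8 × (10820)² = 1.118 × 10⁻⁵ × 4.8 × 117,072,400 ≈ 6,282.6 × g
Target RCF = 0.6 × 6,282.6 ≈ 3,769.6 × g
Your rotor: r = 60 mm / 2 = 30 mm = 3 cm
3,769.6 = 1.118 × 10⁻⁵ × 3 × N²
N² = 3,769.6 / (3.354 × 10⁻⁵) = 112,391,175
N ≈ √112,391,175 ≈ 10,601.5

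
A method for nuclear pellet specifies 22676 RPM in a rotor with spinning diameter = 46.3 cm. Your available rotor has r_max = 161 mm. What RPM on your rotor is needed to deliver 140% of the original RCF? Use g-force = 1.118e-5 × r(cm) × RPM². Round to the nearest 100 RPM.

Original rotor: r = 46.3 / 2 = 23.15 cm
RCF = 1.118 × 10⁻⁵ × r × N²
RCF_original = 1.118 × 10⁻⁵ × 23.15 × (22676)² = 1.118 × 10⁻⁵ × 23.15 × 514,200,976 ≈ 133,084 × g
Target RCF = 1.4 × 133,084 ≈ 186,317.6 × g
Your rotor: r = 161 mm = 16.1 cm
186,317.6 = 1.118 × 10⁻⁵ × 16.1 × N²
N² = 186,317.6 / (17.9998 × 10⁻⁵) = 1,035,109,279
N ≈ √1,035,109,279 ≈ 32,173.1

≈ 32200 RPM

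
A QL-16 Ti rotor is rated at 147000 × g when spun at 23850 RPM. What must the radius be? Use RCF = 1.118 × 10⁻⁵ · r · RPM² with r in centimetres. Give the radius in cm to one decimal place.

147000 = 1.118 × 10⁻⁵ × r × (23850)²
r = 147000 / (1.118 × 10⁻⁵ × 568,822,500) = 147000 / 6359.436 ≈ 23.115 cm

23.1 cm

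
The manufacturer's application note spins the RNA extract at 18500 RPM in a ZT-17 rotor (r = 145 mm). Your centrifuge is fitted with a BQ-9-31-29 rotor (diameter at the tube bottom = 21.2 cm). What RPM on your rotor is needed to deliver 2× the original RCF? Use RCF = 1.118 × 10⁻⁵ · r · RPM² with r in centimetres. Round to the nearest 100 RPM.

Original rotor: r = 145 mm = 14.5 cm
RCF_original = 1.118 × 10⁻⁵ × 14.5 × (18500)² = 1.118 × 10⁻⁵ × 14.5 × 342,250,000 ≈ 55,482.1 × g
Target RCF = 2 × 55,482.1 ≈ 110,964.2 × g
Your rotor: r = 21.2 / 2 = 10.6 cm
110,964.2 = 1.118 × 10⁻⁵ × 10.6 × N²
N² = 110,964.2 / (11.8508 × 10⁻⁵) = 936,343,538
N ≈ √936,343,538 ≈ 30,599.7

≈ 30600 RPM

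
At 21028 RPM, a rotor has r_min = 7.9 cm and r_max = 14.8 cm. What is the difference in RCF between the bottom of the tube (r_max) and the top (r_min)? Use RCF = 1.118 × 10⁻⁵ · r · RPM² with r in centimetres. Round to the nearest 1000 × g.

RCF_max = 1.118 × 10⁻⁵ × 14.8 × (21028)² = 1.118 × 10⁻⁵ × 14.8 × 442,176,784 ≈ 73,164.3 × g
RCF_min = 1.118 × 10⁻⁵ × 7.9 × (21028)² = 1.118 × 10⁻⁵ × 7.9 × 442,176,784 ≈ 39,053.9 × g
ΔRCF = 73,164.3 − 39,053.9 = 34,110.4

≈ 34000 ×g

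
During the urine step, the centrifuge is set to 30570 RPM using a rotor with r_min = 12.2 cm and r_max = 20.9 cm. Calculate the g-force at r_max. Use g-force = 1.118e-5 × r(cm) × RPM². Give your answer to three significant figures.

RCF ≈ 218000 × g

Use r_max = 20.9 cm.
RCF = 1.118 × 10⁻⁵ × r × N²
RCF = 1.118 × 10⁻⁵ × 20.9 × (30570)² = 1.118 × 10⁻⁵ × 20.9 × 934,524,900 ≈ 218,363 × g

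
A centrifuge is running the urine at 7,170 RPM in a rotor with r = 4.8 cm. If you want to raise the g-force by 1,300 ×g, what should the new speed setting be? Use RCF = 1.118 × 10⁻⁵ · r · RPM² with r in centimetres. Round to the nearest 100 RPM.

≈ 8700 RPM

Current RCF = 1.118 × 10⁻⁵ × 4.8 × (7170)² = 1.118 × 10⁻⁵ × 4.8 × 51,408,900 ≈ 2,758.8 × g
Target RCF = 2,758.8 + 1,300 = 4,058.8 × g
N² = 4,058.8 / (5.3664 × 10⁻⁵) = 75,633,572
N ≈ √75,633,572 ≈ 8,696.8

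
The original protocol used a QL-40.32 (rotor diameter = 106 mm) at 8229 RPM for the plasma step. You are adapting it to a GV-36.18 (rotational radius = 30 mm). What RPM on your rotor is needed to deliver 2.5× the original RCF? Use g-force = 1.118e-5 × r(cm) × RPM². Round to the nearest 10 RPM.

17290 RPM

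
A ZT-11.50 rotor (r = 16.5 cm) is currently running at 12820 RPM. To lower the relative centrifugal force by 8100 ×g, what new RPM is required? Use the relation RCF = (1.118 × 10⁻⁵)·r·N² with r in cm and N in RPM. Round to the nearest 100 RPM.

N₂ ≈ 11000 RPM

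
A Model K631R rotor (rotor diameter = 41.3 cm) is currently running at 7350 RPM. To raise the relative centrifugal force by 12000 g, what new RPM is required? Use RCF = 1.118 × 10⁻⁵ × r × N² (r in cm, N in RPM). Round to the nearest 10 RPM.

r = 41.3 / 2 = 20.65 cm
Current RCF = 1.118 × 10⁻⁵ × 20.65 × (7350)² = 1.118 × 10⁻⁵ × 20.65 × 54,022,500 ≈ 12,472 × g
Target RCF = 12,472 + 12,000 = 24,472 × g
N² = 24,472 / (23.0867 × 10⁻⁵) = 106,000,424
N ≈ √106,000,424 ≈ 10,295.7

≈ 10300 RPM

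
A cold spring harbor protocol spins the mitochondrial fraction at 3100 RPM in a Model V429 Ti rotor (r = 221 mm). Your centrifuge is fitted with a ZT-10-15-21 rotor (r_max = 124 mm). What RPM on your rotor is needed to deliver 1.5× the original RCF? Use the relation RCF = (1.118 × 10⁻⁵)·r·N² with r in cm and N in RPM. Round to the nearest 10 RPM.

Original rotor: r = 221 mm = 22.1 cm
RCF_original = 1.118 × 10⁻⁵ × 22.1 × (3100)² = 1.118 × 10⁻⁵ × 22.1 × 9,610,000 ≈ 2,374.4 × g
Target RCF = 1.5 × 2,374.4 ≈ 3,561.6 × g
Your rotor: r = 124 mm = 12.4 cm
3,561.6 = 1.118 × 10⁻⁵ × 12.4 × N²
N² = 3,561.6 / (13.8632 × 10⁻⁵) = 25,691,038
N ≈ √25,691,038 ≈ 5,068.6

5070 RPM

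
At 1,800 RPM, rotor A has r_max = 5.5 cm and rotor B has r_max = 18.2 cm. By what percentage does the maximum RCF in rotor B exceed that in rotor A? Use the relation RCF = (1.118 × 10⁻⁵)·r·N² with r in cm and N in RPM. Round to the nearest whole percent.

At equal RPM, RCF scales linearly with r: ratio = 18.2 / 5.5 = 3.3091.
So rotor B delivers 230.9% more g-force.

231%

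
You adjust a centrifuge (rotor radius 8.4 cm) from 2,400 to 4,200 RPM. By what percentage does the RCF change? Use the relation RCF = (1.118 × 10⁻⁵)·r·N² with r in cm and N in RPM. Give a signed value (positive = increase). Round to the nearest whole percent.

RCF ∝ N², so the ratio is (4200/2400)² = (1.750000)² = 3.0625.
Change = 3.0625 − 1 = +2.0625 → +206.2%.

+206%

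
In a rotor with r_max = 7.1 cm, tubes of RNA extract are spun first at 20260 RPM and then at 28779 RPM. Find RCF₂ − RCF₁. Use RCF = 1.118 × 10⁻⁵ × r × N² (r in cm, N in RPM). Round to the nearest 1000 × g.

RCF₁ = 1.118 × 10⁻⁵ × 7.1 × (20260)² = 1.118 × 10⁻⁵ × 7.1 × 410,467,600 ≈ 32,582.1 × g
RCF₂ = 1.118 × 10⁻⁵ × 7.1 × (28779)² = 1.118 × 10⁻⁵ × 7.1 × 828,230,841 ≈ 65,743.3 × g
Increase = 65,743.3 − 32,582.1 = 33,161.2

33000 g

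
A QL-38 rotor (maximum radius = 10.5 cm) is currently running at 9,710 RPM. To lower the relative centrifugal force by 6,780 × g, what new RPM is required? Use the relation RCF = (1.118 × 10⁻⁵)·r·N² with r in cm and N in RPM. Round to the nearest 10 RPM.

6040 RPM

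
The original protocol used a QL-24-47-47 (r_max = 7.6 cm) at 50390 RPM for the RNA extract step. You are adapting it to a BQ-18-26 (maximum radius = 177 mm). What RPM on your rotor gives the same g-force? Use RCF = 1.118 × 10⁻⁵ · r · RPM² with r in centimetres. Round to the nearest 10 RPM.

≈ 33020 RPM

RCF_original = 1.118 × 10⁻⁵ × 7.6 × (50390)² = 1.118 × 10⁻⁵ × 7.6 × 2,539,152,100 ≈ 215,746.7 × g
Your rotor: r = 177 mm = 17.7 cm
215,746.7 = 1.118 × 10⁻⁵ × 17.7 × N²
N² = 215,746.7 / (19.7886 × 10⁻⁵) = 1,090,257,522
N ≈ √1,090,257,522 ≈ 33,019.0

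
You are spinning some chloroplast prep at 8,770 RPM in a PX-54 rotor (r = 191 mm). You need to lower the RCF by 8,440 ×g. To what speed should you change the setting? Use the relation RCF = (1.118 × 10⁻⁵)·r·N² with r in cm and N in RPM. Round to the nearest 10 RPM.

r = 191 mm = 19.1 cm
Current RCF = 1.118 × 10⁻⁵ × 19.1 × (8770)² = 1.118 × 10⁻⁵ × 19.1 × 76,912,900 ≈ 16,423.8 × g
Target RCF = 16,423.8 − 8,440 = 7,983.8 × g
N² = 7,983.8 / (21.3538 × 10⁻⁵) = 37,388,193
N ≈ √37,388,193 ≈ 6,114.6

N₂ ≈ 6110 RPM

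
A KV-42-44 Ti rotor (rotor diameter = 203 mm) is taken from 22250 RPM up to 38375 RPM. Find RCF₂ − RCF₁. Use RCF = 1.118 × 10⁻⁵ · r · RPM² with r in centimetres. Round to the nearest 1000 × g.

r = 203 mm / 2 = 101.5 mm = 10.15 cm
RCF₁ = 1.118 × 10⁻⁵ × 10.15 × (22250)² = 1.118 × 10⁻⁵ × 10.15 × 495,062,500 ≈ 56,178.2 × g
RCF₂ = 1.118 × 10⁻⁵ × 10.15 × (38375)² = 1.118 × 10⁻⁵ × 10.15 × 1,472,640,625 ≈ 167,110.8 × g
Increase = 167,110.8 − 56,178.2 = 110,932.6

≈ 111000 g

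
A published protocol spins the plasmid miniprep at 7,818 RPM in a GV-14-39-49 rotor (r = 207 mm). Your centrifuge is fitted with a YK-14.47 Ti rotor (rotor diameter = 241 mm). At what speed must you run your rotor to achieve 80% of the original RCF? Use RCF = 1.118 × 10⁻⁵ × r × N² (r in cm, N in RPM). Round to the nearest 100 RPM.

Original rotor: r = 207 mm = 20.7 cm
RCF = 1.118 × 10⁻⁵ × r × N²
RCF_original = 1.118 × 10⁻⁵ × 20.7 × (7818)² = 1.118 × 10⁻⁵ × 20.7 × 61,121,124 ≈ 14,145 × g
Target RCF = 0.8 × 14,145 ≈ 11,316 × g
Your rotor: r = 241 mm / 2 = 120.5 mm = 12.05 cm
11,316 = 1.118 × 10⁻⁵ × 12.05 × N²
N² = 11,316 / (13.4719 × 10⁻⁵) = 83,997,061
N ≈ √83,997,061 ≈ 9,165.0

9200 RPM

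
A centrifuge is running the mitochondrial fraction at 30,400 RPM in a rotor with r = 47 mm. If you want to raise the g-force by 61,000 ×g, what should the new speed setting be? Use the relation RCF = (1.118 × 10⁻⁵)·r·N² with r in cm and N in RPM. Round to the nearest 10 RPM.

N₂ ≈ 45660 RPM

r = 47 mm = 4.7 cm
Current RCF = 1.118 × 10⁻⁵ × 4.7 × (30400)² = 1.118 × 10⁻⁵ × 4.7 × 924,160,000 ≈ 48,560.9 × g
Target RCF = 48,560.9 + 61,000 = 109,560.9 × g
N² = 109,560.9 / (5.2546 × 10⁻⁵) = 2,085,047,387
N ≈ √2,085,047,387 ≈ 45,662.3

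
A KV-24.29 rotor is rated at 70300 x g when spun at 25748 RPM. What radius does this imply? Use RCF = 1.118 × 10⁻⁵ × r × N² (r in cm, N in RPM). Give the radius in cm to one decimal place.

9.5 cm

70300 = 1.118 × 10⁻⁵ × r × (25748)²
r = 70300 / (1.118 × 10⁻⁵ × 662,959,504) = 70300 / 7411.887 ≈ 9.485 cm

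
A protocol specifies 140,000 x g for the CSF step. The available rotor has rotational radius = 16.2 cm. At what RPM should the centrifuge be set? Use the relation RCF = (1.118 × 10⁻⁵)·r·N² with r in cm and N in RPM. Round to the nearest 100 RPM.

140,000 = 1.118 × 10⁻⁵ × 16.2 × N²
N² = 140,000 / (18.1116 × 10⁻⁵) = 772,985,269
N ≈ √772,985,269 ≈ 27,802.6

N ≈ 27800 RPM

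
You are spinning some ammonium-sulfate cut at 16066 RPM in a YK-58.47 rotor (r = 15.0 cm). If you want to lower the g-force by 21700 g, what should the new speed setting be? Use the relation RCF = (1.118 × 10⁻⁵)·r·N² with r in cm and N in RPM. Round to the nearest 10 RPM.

Current RCF = 1.118 × 10⁻⁵ × 15 × (16066)² = 1.118 × 10⁻⁵ × 15 × 258,116,356 ≈ 43,286.1 × g
Target RCF = 43,286.1 − 21,700 = 21,586.1 × g
N² = 21,586.1 / (16.77 × 10⁻⁵) = 128,718,545
N ≈ √128,718,545 ≈ 11,345.4

11350 RPM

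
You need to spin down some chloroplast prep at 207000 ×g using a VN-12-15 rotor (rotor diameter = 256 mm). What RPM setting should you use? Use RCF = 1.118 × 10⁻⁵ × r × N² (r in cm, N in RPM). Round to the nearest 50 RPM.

≈ 38050 RPM

r = 256 mm / 2 = 128 mm = 12.8 cm
207,000 = 1.118 × 10⁻⁵ × 12.8 × N²
N² = 207,000 / (14.3104 × 10⁻⁵) = 1,446,500,447
N ≈ √1,446,500,447 ≈ 38,032.9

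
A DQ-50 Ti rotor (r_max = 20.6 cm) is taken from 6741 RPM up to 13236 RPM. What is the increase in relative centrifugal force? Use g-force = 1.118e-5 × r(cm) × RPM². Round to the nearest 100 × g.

≈ 29900 × g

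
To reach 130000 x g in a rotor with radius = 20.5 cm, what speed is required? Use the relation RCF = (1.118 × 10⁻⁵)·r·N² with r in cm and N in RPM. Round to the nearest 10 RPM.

23820 RPM

130,000 = 1.118 × 10⁻⁵ × 20.5 × N²
N² = 130,000 / (22.919 × 10⁻⁵) = 567,214,974
N ≈ √567,214,974 ≈ 23,816.3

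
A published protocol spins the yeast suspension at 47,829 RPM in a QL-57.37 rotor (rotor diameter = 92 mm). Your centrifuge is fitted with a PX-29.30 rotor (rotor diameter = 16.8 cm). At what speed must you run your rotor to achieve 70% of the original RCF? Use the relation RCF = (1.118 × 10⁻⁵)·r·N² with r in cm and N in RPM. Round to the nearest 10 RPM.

Original rotor: r = 92 mm / 2 = 46 mm = 4.6 cm
RCF_original = 1.118 × 10⁻⁵ × 4.6 × (47829)² = 1.118 × 10⁻⁵ × 4.6 × 2,287,613,241 ≈ 117,647.4 × g
Target RCF = 0.7 × 117,647.4 ≈ 82,353.2 × g
Your rotor: r = 16.8 / 2 = 8.4 cm
82,353.2 = 1.118 × 10⁻⁵ × 8.4 × N²
N² = 82,353.2 / (9.3912 × 10⁻⁵) = 876,918,818
N ≈ √876,918,818 ≈ 29,612.8

≈ 29610 RPM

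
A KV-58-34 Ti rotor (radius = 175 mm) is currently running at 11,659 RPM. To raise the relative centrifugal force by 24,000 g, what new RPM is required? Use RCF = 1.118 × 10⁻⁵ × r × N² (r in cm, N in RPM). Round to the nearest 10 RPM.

r = 175 mm = 17.5 cm
Current RCF = 1.118 × 10⁻⁵ × 17.5 × (11659)² = 1.118 × 10⁻⁵ × 17.5 × 135,932,281 ≈ 26,595.2 × g
Target RCF = 26,595.2 + 24,000 = 50,595.2 × g
N² = 50,595.2 / (19.565 × 10⁻⁵) = 258,600,562
N ≈ √258,600,562 ≈ 16,081.1

N₂ ≈ 16080 RPM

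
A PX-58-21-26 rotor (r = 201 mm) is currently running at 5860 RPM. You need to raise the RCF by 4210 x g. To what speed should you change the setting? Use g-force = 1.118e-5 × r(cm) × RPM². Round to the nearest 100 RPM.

N₂ ≈ 7300 RPM

r = 201 mm = 20.1 cm
Current RCF = 1.118 × 10⁻⁵ × 20.1 × (5860)² = 1.118 × 10⁻⁵ × 20.1 × 34,339,600 ≈ 7,716.7 × g
Target RCF = 7,716.7 + 4,210 = 11,926.7 × g
N² = 11,926.7 / (22.4718 × 10⁻⁵) = 53,074,075
N ≈ √53,074,075 ≈ 7,285.2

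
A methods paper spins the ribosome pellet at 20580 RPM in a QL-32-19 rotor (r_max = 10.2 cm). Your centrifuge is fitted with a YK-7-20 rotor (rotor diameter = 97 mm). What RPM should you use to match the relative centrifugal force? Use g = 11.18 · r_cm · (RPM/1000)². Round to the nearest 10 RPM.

RCF_original = 11.18 × 10.2 × (20.58)² = 11.18 × 10.2 × 423.5364 ≈ 48,298.4 × g
Your rotor: r = 97 mm / 2 = 48.5 mm = 4.85 cm
48,298.4 = 11.18 × 4.85 × (N/1000)²
(N/1000)² = 48,298.4 / 54.223 = 890.7364
N = 1000 × √890.7364 ≈ 29,845.2

≈ 29850 RPM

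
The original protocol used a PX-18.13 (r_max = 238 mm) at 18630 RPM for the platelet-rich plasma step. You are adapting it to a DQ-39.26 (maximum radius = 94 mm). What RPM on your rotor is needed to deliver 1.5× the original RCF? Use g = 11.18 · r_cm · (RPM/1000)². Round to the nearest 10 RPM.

≈ 36310 RPM

Original rotor: r = 238 mm = 23.8 cm
RCF_original = 11.18 × 23.8 × (18.63)² = 11.18 × 23.8 × 347.0769 ≈ 92,351.6 × g
Target RCF = 1.5 × 92,351.6 ≈ 138,527.4 × g
Your rotor: r = 94 mm = 9.4 cm
138,527.4 = 11.18 × 9.4 × (N/1000)²
(N/1000)² = 138,527.4 / 105.092 = 1318.154
N = 1000 × √1318.154 ≈ 36,306.4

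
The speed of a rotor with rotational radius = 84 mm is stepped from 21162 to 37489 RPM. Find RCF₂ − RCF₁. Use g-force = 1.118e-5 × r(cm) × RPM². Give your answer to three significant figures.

≈ 89900 ×g

r = 84 mm = 8.4 cm
RCF₁ = 1.118 × 10⁻⁵ × 8.4 × (21162)² = 1.118 × 10⁻⁵ × 8.4 × 447,830,244 ≈ 42,056.6 × g
RCF₂ = 1.118 × 10⁻⁵ × 8.4 × (37489)² = 1.118 × 10⁻⁵ × 8.4 × 1,405,425,121 ≈ 131,986.3 × g
Increase = 131,986.3 − 42,056.6 = 89,929.7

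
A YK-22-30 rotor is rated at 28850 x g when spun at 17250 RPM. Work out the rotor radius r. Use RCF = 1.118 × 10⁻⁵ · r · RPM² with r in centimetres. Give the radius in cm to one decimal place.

≈ 8.7 cm

RCF = 1.118 × 10⁻⁵ × r × N²
28850 = 1.118 × 10⁻⁵ × r × (17250)²
r = 28850 / (1.118 × 10⁻⁵ × 297,562,500) = 28850 / 3326.749 ≈ 8.672 cm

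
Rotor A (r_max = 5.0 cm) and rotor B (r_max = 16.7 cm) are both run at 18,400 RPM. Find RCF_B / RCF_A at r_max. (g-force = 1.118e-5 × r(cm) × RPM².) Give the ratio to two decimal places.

3.34

At fixed N, RCF ∝ r, so RCF_B/RCF_A = r_B/r_A = 16.7 / 5.0 = 3.3400.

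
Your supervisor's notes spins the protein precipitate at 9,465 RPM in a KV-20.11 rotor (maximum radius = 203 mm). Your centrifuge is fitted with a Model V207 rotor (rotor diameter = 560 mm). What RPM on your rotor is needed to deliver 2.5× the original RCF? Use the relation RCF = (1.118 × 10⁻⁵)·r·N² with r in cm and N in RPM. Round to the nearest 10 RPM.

≈ 12740 RPM

Original rotor: r = 203 mm = 20.3 cm
RCF_original = 1.118 × 10⁻⁵ × 20.3 × (9465)² = 1.118 × 10⁻⁵ × 20.3 × 89,586,225 ≈ 20,332 × g
Target RCF = 2.5 × 20,332 ≈ 50,830 × g
Your rotor: r = 560 mm / 2 = 280 mm = 28 cm
50,830 = 1.118 × 10⁻⁵ × 28 × N²
N² = 50,830 / (31.304 × 10⁻⁵) = 162,375,415
N ≈ √162,375,415 ≈ 12,742.7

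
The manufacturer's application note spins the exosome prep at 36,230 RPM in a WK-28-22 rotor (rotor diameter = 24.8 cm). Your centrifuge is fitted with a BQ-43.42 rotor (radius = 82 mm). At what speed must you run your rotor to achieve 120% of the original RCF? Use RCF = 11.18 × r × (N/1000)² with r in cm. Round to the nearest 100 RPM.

48800 RPM

Original rotor: r = 24.8 / 2 = 12.4 cm
RCF_original = 11.18 × 12.4 × (36.23)² = 11.18 × 12.4 × 1,312.6129 ≈ 181,970.2 × g
Target RCF = 1.2 × 181,970.2 ≈ 218,364.2 × g
Your rotor: r = 82 mm = 8.2 cm
218,364.2 = 11.18 × 8.2 × (N/1000)²
(N/1000)² = 218,364.2 / 91.676 = 2381.912
N = 1000 × √2381.912 ≈ 48,804.8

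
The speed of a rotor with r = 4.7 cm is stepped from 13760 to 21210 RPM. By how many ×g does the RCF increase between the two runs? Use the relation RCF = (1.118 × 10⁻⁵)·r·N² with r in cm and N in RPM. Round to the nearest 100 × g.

13700 ×g

RCF₁ = 1.118 × 10⁻⁵ × 4.7 × (13760)² = 1.118 × 10⁻⁵ × 4.7 × 189,337,600 ≈ 9,948.9 × g
RCF₂ = 1.118 × 10⁻⁵ × 4.7 × (21210)² = 1.118 × 10⁻⁵ × 4.7 × 449,864,100 ≈ 23,638.6 × g
Increase = 23,638.6 − 9,948.9 = 13,689.7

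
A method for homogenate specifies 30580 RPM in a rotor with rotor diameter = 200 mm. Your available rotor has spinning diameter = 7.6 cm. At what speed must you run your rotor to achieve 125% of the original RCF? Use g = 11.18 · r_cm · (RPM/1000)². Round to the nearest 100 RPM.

55500 RPM

Original rotor: r = 200 mm / 2 = 100 mm = 10 cm
RCF_original = 11.18 × 10 × (30.58)² = 11.18 × 10 × 935.1364 ≈ 104,548.2 × g
Target RCF = 1.25 × 104,548.2 ≈ 130,685.2 × g
Your rotor: r = 7.6 / 2 = 3.8 cm
130,685.2 = 11.18 × 3.8 × (N/1000)²
(N/1000)² = 130,685.2 / 42.484 = 3076.104
N = 1000 × √3076.104 ≈ 55,462.6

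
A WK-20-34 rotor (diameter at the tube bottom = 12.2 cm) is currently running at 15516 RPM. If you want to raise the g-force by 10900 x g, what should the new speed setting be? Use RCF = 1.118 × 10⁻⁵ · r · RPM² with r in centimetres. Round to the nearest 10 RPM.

r = 12.2 / 2 = 6.1 cm
Current RCF = 1.118 × 10⁻⁵ × 6.1 × (15516)² = 1.118 × 10⁻⁵ × 6.1 × 240,746,256 ≈ 16,418.4 × g
Target RCF = 16,418.4 + 10,900 = 27,318.4 × g
N² = 27,318.4 / (6.8198 × 10⁻⁵) = 400,574,797
N ≈ √400,574,797 ≈ 20,014.4

N₂ ≈ 20010 RPM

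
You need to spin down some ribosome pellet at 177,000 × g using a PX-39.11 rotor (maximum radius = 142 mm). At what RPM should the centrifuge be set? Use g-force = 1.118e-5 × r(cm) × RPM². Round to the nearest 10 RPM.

r = 142 mm = 14.2 cm
177,000 = 1.118 × 10⁻⁵ × 14.2 × N²
N² = 177,000 / (15.8756 × 10⁻⁵) = 1,114,918,491
N ≈ √1,114,918,491 ≈ 33,390.4

≈ 33390 RPM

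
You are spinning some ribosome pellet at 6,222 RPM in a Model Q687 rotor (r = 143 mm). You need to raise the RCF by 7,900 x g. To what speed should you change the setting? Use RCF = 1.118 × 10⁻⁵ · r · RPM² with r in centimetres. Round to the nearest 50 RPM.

r = 143 mm = 14.3 cm
Current RCF = 1.118 × 10⁻⁵ × 14.3 × (6222)² = 1.118 × 10⁻⁵ × 14.3 × 38,713,284 ≈ 6,189.2 × g
Target RCF = 6,189.2 + 7,900 = 14,089.2 × g
N² = 14,089.2 / (15.9874 × 10⁻⁵) = 88,126,900
N ≈ √88,126,900 ≈ 9,387.6

9400 RPM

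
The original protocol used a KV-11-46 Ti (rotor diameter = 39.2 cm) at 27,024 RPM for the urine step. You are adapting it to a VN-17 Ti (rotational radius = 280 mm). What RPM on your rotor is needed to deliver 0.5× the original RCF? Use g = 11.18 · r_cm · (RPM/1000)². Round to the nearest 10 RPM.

≈ 15990 RPM

Original rotor: r = 39.2 / 2 = 19.6 cm
RCF = 11.18 × r × (N/1000)²
RCF_original = 11.18 × 19.6 × (27.024)² = 11.18 × 19.6 × 730.296576 ≈ 160,028.4 × g
Target RCF = 0.5 × 160,028.4 ≈ 80,014.2 × g
Your rotor: r = 280 mm = 28.0 cm
80,014.2 = 11.18 × 28 × (N/1000)²
(N/1000)² = 80,014.2 / 313.04 = 255.6038
N = 1000 × √255.6038 ≈ 15,987.6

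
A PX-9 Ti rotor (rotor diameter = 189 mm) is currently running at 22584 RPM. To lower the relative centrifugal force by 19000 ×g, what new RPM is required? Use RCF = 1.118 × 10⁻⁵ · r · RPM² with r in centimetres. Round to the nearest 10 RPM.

r = 189 mm / 2 = 94.5 mm = 9.45 cm
Current RCF = 1.118 × 10⁻⁵ × 9.45 × (22584)² = 1.118 × 10⁻⁵ × 9.45 × 510,037,056 ≈ 53,885.9 × g
Target RCF = 53,885.9 − 19,000 = 34,885.9 × g
N² = 34,885.9 / (10.5651 × 10⁻⁵) = 330,199,430
N ≈ √330,199,430 ≈ 18,171.4

N₂ ≈ 18170 RPM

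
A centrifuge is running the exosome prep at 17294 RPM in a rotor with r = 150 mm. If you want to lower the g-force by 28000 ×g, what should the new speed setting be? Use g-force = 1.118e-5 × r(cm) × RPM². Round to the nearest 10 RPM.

r = 150 mm = 15.0 cm
Current RCF = 1.118 × 10⁻⁵ × 15 × (17294)² = 1.118 × 10⁻⁵ × 15 × 299,082,436 ≈ 50,156.1 × g
Target RCF = 50,156.1 − 28,000 = 22,156.1 × g
N² = 22,156.1 / (16.77 × 10⁻⁵) = 132,117,472
N ≈ √132,117,472 ≈ 11,494.2

N₂ ≈ 11490 RPM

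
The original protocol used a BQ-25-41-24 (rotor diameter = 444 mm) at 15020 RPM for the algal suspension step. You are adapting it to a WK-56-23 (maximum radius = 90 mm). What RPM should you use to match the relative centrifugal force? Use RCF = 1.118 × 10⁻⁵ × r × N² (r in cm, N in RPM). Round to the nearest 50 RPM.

Original rotor: r = 444 mm / 2 = 222 mm = 22.2 cm
RCF = 1.118 × 10⁻⁵ × r × N²
RCF_original = 1.118 × 10⁻⁵ × 22.2 × (15020)² = 1.118 × 10⁻⁵ × 22.2 × 225,600,400 ≈ 55,993.1 × g
Your rotor: r = 90 mm = 9.0 cm
55,993.1 = 1.118 × 10⁻⁵ × 9 × N²
N² = 55,993.1 / (10.062 × 10⁻⁵) = 556,480,819
N ≈ √556,480,819 ≈ 23,589.8

≈ 23600 RPM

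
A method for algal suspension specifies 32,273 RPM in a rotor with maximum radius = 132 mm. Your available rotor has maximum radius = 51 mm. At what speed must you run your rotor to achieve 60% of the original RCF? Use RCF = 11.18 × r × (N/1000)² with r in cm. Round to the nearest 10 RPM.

Original rotor: r = 132 mm = 13.2 cm
RCF_original = 11.18 × 13.2 × (32.273)² = 11.18 × 13.2 × 1,041.546529 ≈ 153,707.3 × g
Target RCF = 0.6 × 153,707.3 ≈ 92,224.4 × g
Your rotor: r = 51 mm = 5.1 cm
92,224.4 = 11.18 × 5.1 × (N/1000)²
(N/1000)² = 92,224.4 / 57.018 = 1617.461
N = 1000 × √1617.461 ≈ 40,217.7

40220 RPM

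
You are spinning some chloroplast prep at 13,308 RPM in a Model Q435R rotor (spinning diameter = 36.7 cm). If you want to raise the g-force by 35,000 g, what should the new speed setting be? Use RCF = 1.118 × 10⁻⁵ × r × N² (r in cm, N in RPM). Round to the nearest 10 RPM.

N₂ ≈ 18650 RPM

r = 36.7 / 2 = 18.35 cm
Current RCF = 1.118 × 10⁻⁵ × 18.35 × (13308)² = 1.118 × 10⁻⁵ × 18.35 × 177,102,864 ≈ 36,333.2 × g
Target RCF = 36,333.2 + 35,000 = 71,333.2 × g
N² = 71,333.2 / (20.5153 × 10⁻⁵) = 347,707,321
N ≈ √347,707,321 ≈ 18,646.9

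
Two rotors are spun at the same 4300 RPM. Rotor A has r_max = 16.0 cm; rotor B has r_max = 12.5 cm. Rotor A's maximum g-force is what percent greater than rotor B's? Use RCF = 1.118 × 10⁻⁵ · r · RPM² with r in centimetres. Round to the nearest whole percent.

At equal RPM, RCF scales linearly with r: ratio = 16.0 / 12.5 = 1.2800.
So rotor A delivers 28.0% more g-force.

28%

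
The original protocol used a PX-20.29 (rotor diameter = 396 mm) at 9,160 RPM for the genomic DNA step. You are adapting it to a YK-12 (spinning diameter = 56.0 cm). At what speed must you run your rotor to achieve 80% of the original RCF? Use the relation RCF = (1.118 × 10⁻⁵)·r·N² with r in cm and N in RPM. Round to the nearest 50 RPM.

6900 RPM

Original rotor: r = 396 mm / 2 = 198 mm = 19.8 cm
RCF_original = 1.118 × 10⁻⁵ × 19.8 × (9160)² = 1.118 × 10⁻⁵ × 19.8 × 83,905,600 ≈ 18,573.7 × g
Target RCF = 0.8 × 18,573.7 ≈ 14,859 × g
Your rotor: r = 56.0 / 2 = 28 cm
14,859 = 1.118 × 10⁻⁵ × 28 × N²
N² = 14,859 / (31.304 × 10⁻⁵) = 47,466,777
N ≈ √47,466,777 ≈ 6,889.6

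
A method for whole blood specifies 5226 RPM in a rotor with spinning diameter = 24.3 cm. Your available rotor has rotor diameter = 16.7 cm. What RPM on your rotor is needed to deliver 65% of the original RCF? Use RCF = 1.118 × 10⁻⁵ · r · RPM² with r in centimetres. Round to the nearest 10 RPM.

≈ 5080 RPM

Original rotor: r = 24.3 / 2 = 12.15 cm
RCF = 1.118 × 10⁻⁵ × r × N²
RCF_original = 1.118 × 10⁻⁵ × 12.15 × (5226)² = 1.118 × 10⁻⁵ × 12.15 × 27,311,076 ≈ 3,709.9 × g
Target RCF = 0.65 × 3,709.9 ≈ 2,411.4 × g
Your rotor: r = 16.7 / 2 = 8.35 cm
2,411.4 = 1.118 × 10⁻⁵ × 8.35 × N²
N² = 2,411.4 / (9.3353 × 10⁻⁵) = 25,830,986
N ≈ √25,830,986 ≈ 5,082.4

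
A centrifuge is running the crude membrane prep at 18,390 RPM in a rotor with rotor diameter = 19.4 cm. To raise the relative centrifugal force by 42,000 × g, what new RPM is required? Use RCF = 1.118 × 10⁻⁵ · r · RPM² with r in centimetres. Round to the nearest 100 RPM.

26900 RPM

r = 19.4 / 2 = 9.7 cm
Current RCF = 1.118 × 10⁻⁵ × 9.7 × (18390)² = 1.118 × 10⁻⁵ × 9.7 × 338,192,100 ≈ 36,675.6 × g
Target RCF = 36,675.6 + 42,000 = 78,675.6 × g
N² = 78,675.6 / (10.8446 × 10⁻⁵) = 725,481,807
N ≈ √725,481,807 ≈ 26,934.8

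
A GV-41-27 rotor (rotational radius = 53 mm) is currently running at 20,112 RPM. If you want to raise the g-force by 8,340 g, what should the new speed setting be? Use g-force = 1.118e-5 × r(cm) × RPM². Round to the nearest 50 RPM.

r = 53 mm = 5.3 cm
Current RCF = 1.118 × 10⁻⁵ × 5.3 × (20112)² = 1.118 × 10⁻⁵ × 5.3 × 404,492,544 ≈ 23,967.8 × g
Target RCF = 23,967.8 + 8,340 = 32,307.8 × g
N² = 32,307.8 / (5.9254 × 10⁻⁵) = 545,242,515
N ≈ √545,242,515 ≈ 23,350.4

N₂ ≈ 23350 RPM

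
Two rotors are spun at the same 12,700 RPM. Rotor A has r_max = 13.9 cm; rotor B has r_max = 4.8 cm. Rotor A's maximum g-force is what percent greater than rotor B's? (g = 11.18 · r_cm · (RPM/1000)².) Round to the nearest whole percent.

190%

At equal RPM, RCF scales linearly with r: ratio = 13.9 / 4.8 = 2.8958.
So rotor A delivers 189.6% more g-force.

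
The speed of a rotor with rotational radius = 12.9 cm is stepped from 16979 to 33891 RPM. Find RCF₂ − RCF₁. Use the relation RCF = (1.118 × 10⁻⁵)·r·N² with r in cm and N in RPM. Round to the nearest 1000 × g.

RCF₁ = 1.118 × 10⁻⁵ × 12.9 × (16979)² = 1.118 × 10⁻⁵ × 12.9 × 288,286,441 ≈ 41,577.2 × g
RCF₂ = 1.118 × 10⁻⁵ × 12.9 × (33891)² = 1.118 × 10⁻⁵ × 12.9 × 1,148,599,881 ≈ 165,653.4 × g
Increase = 165,653.4 − 41,577.2 = 124,076.2

≈ 124000 ×g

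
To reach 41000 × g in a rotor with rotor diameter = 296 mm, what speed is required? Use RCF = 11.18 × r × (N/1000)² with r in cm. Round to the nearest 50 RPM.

r = 296 mm / 2 = 148 mm = 14.8 cm
RCF = 11.18 × r × (N/1000)²
41,000 = 11.18 × 14.8 × (N/1000)²
(N/1000)² = 41,000 / 165.464 = 247.788
N = 1000 × √247.788 ≈ 15,741.3

15750 RPM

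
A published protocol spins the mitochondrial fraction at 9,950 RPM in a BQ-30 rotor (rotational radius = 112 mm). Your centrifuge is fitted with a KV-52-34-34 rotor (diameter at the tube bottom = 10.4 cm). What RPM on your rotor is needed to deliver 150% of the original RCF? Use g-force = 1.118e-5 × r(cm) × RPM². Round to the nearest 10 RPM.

≈ 17880 RPM

Original rotor: r = 112 mm = 11.2 cm
RCF_original = 1.118 × 10⁻⁵ × 11.2 × (9950)² = 1.118 × 10⁻⁵ × 11.2 × 99,002,500 ≈ 12,396.7 × g
Target RCF = 1.5 × 12,396.7 ≈ 18,595.1 × g
Your rotor: r = 10.4 / 2 = 5.2 cm
18,595.1 = 1.118 × 10⁻⁵ × 5.2 × N²
N² = 18,595.1 / (5.8136 × 10⁻⁵) = 319,855,167
N ≈ √319,855,167 ≈ 17,884.5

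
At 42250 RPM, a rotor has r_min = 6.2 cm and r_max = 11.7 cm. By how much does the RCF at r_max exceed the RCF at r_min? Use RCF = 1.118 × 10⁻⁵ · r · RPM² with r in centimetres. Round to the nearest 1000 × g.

ΔRCF = 1.118 × 10⁻⁵ × (r_max − r_min) × N² = 1.118 × 10⁻⁵ × 5.5 × 1,785,062,500 ≈ 109,763.5

110000 x g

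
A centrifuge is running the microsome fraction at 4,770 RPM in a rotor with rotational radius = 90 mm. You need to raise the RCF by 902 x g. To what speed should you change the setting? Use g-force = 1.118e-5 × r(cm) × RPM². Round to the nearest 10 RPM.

5630 RPM

r = 90 mm = 9.0 cm
Current RCF = 1.118 × 10⁻⁵ × 9 × (4770)² = 1.118 × 10⁻⁵ × 9 × 22,752,900 ≈ 2,289.4 × g
Target RCF = 2,289.4 + 902 = 3,191.4 × g
N² = 3,191.4 / (10.062 × 10⁻⁵) = 31,717,352
N ≈ √31,717,352 ≈ 5,631.8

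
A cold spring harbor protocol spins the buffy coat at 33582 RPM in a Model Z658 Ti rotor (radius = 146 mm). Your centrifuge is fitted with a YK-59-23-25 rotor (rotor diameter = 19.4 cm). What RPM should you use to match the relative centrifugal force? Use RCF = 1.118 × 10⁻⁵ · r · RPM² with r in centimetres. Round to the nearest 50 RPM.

Original rotor: r = 146 mm = 14.6 cm
RCF = 1.118 × 10⁻⁵ × r × N²
RCF_original = 1.118 × 10⁻⁵ × 14.6 × (33582)² = 1.118 × 10⁻⁵ × 14.6 × 1,127,750,724 ≈ 184,080.5 × g
Your rotor: r = 19.4 / 2 = 9.7 cm
184,080.5 = 1.118 × 10⁻⁵ × 9.7 × N²
N² = 184,080.5 / (10.8446 × 10⁻⁵) = 1,697,439,279
N ≈ √1,697,439,279 ≈ 41,200.0

≈ 41200 RPM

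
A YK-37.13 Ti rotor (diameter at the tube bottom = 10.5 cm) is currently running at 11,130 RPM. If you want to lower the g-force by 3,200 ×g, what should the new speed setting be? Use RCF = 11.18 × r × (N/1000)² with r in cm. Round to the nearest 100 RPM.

≈ 8300 RPM

r = 10.5 / 2 = 5.25 cm
Current RCF = 11.18 × 5.25 × (11.13)² = 11.18 × 5.25 × 123.8769 ≈ 7,271 × g
Target RCF = 7,271 − 3,200 = 4,071 × g
(N/1000)² = 4,071 / 58.695 = 69.35855
N = 1000 × √69.35855 ≈ 8,328.2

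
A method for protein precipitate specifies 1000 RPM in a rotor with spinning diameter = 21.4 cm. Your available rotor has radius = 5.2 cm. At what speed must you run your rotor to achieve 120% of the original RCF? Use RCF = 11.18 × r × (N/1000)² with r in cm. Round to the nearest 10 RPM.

Original rotor: r = 21.4 / 2 = 10.7 cm
RCF = 11.18 × r × (N/1000)²
RCF_original = 11.18 × 10.7 × (1)² = 11.18 × 10.7 × 1 ≈ 119.6 × g
Target RCF = 1.2 × 119.6 ≈ 143.5 × g
143.5 = 11.18 × 5.2 × (N/1000)²
(N/1000)² = 143.5 / 58.136 = 2.46835
N = 1000 × √2.46835 ≈ 1,571.1

≈ 1570 RPM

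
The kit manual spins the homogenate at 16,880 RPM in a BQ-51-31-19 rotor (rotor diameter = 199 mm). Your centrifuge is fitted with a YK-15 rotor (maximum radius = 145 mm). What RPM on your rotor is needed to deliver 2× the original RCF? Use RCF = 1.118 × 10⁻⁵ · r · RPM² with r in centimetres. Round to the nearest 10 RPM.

Original rotor: r = 199 mm / 2 = 99.5 mm = 9.95 cm
RCF = 1.118 × 10⁻⁵ × r × N²
RCF_original = 1.118 × 10⁻⁵ × 9.95 × (16880)² = 1.118 × 10⁻⁵ × 9.95 × 284,934,400 ≈ 31,696.4 × g
Target RCF = 2 × 31,696.4 ≈ 63,392.8 × g
Your rotor: r = 145 mm = 14.5 cm
63,392.8 = 1.118 × 10⁻⁵ × 14.5 × N²
N² = 63,392.8 / (16.211 × 10⁻⁵) = 391,048,054
N ≈ √391,048,054 ≈ 19,774.9

≈ 19770 RPM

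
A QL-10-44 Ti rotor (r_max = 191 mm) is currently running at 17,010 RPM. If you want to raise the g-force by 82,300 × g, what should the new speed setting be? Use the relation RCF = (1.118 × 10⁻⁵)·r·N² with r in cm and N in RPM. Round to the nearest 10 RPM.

r = 191 mm = 19.1 cm
Current RCF = 1.118 × 10⁻⁵ × 19.1 × (17010)² = 1.118 × 10⁻⁵ × 19.1 × 289,340,100 ≈ 61,785.1 × g
Target RCF = 61,785.1 + 82,300 = 144,085.1 × g
N² = 144,085.1 / (21.3538 × 10⁻⁵) = 674,751,566
N ≈ √674,751,566 ≈ 25,976.0

≈ 25980 RPM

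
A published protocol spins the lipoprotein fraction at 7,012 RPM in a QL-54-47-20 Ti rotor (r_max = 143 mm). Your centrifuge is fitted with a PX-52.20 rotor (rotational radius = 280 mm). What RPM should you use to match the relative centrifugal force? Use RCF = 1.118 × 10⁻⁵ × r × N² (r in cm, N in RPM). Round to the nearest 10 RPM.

Original rotor: r = 143 mm = 14.3 cm
RCF_original = 1.118 × 10⁻⁵ × 14.3 × (7012)² = 1.118 × 10⁻⁵ × 14.3 × 49,168,144 ≈ 7,860.7 × g
Your rotor: r = 280 mm = 28.0 cm
7,860.7 = 1.118 × 10⁻⁵ × 28 × N²
N² = 7,860.7 / (31.304 × 10⁻⁵) = 25,110,848
N ≈ √25,110,848 ≈ 5,011.1

5010 RPM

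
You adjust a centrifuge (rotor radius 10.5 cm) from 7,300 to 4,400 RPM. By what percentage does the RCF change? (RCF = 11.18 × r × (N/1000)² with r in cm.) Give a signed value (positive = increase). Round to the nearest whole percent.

-64%

RCF ∝ N², so the ratio is (4400/7300)² = (0.602740)² = 0.3633.
Change = 0.3633 − 1 = -0.6367 → -63.7%.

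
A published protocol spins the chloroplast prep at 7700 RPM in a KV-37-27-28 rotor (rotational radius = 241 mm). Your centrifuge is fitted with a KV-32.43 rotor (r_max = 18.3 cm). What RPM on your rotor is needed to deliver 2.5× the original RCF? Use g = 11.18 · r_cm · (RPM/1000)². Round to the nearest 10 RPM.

Original rotor: r = 241 mm = 24.1 cm
RCF_original = 11.18 × 24.1 × (7.7)² = 11.18 × 24.1 × 59.29 ≈ 15,975 × g
Target RCF = 2.5 × 15,975 ≈ 39,937.5 × g
39,937.5 = 11.18 × 18.3 × (N/1000)²
(N/1000)² = 39,937.5 / 204.594 = 195.2037
N = 1000 × √195.2037 ≈ 13,971.5

≈ 13970 RPM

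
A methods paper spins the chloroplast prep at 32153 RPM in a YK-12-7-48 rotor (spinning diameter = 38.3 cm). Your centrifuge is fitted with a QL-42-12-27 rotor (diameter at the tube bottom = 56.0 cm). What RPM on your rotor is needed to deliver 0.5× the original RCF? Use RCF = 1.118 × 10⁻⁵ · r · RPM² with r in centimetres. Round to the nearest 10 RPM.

Original rotor: r = 38.3 / 2 = 19.15 cm
RCF_original = 1.118 × 10⁻⁵ × 19.15 × (32153)² = 1.118 × 10⁻⁵ × 19.15 × 1,033,815,409 ≈ 221,336.8 × g
Target RCF = 0.5 × 221,336.8 ≈ 110,668.4 × g
Your rotor: r = 56.0 / 2 = 28 cm
110,668.4 = 1.118 × 10⁻⁵ × 28 × N²
N² = 110,668.4 / (31.304 × 10⁻⁵) = 353,527,984
N ≈ √353,527,984 ≈ 18,802.3

18800 RPM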